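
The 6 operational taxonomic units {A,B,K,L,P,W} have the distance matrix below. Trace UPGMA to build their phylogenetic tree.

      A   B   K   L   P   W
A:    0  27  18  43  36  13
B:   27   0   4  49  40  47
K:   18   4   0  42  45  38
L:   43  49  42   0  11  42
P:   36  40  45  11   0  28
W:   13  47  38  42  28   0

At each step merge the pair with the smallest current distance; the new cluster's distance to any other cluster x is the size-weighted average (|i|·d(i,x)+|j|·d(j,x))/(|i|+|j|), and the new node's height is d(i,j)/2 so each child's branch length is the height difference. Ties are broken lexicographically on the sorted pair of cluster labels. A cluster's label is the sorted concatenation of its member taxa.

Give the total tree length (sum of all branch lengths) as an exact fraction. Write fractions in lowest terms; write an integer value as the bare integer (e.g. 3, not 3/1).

567/8

iteration 1: select B,K (d=4); attach at lengths (2, 2); label the merged cluster BK
  updated: d(A,BK)=45/2, d(BK,L)=91/2, d(BK,P)=85/2, d(BK,W)=85/2
iteration 2: select L,P (d=11); attach at lengths (11/2, 11/2); label the merged cluster LP
  updated: d(A,LP)=79/2, d(BK,LP)=44, d(LP,W)=35
iteration 3: select A,W (d=13); attach at lengths (13/2, 13/2); label the merged cluster AW
  updated: d(AW,BK)=65/2, d(AW,LP)=149/4
iteration 4: select AW,BK (d=65/2); attach at lengths (39/4, 57/4); label the merged cluster ABKW
  updated: d(ABKW,LP)=325/8
iteration 5: select ABKW,LP (d=325/8); attach at lengths (65/16, 237/16); label the merged cluster ABKLPW
final tree: (((A:13/2,W:13/2):39/4,(B:2,K:2):57/4):65/16,(L:11/2,P:11/2):237/16)
total length: 567/8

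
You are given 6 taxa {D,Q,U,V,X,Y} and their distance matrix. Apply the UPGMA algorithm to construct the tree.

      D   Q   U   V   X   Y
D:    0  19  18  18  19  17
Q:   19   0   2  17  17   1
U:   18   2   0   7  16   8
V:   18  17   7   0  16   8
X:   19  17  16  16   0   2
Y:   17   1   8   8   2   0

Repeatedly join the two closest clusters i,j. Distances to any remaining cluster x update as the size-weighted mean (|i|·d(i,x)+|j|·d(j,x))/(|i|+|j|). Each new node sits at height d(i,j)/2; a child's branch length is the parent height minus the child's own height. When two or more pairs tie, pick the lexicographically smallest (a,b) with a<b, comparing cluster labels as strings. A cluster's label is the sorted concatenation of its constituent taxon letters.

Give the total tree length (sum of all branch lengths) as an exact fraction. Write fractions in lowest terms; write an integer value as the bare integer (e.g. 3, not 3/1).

step 1: merge (Q,Y) at d=1; branch lengths Q→1/2, Y→1/2; new cluster QY
  updated: d(D,QY)=18, d(QY,U)=5, d(QY,V)=25/2, d(QY,X)=19/2
step 2: merge (QY,U) at d=5; branch lengths QY→2, U→5/2; new cluster QUY
  updated: d(D,QUY)=18, d(QUY,V)=32/3, d(QUY,X)=35/3
step 3: merge (QUY,V) at d=32/3; branch lengths QUY→17/6, V→16/3; new cluster QUVY
  updated: d(D,QUVY)=18, d(QUVY,X)=51/4
step 4: merge (QUVY,X) at d=51/4; branch lengths QUVY→25/24, X→51/8; new cluster QUVXY
  updated: d(D,QUVXY)=91/5
step 5: merge (D,QUVXY) at d=91/5; branch lengths D→91/10, QUVXY→109/40; new cluster DQUVXY
final tree: (D:91/10,((((Q:1/2,Y:1/2):2,U:5/2):17/6,V:16/3):25/24,X:51/8):109/40)
total length: 3949/120

3949/120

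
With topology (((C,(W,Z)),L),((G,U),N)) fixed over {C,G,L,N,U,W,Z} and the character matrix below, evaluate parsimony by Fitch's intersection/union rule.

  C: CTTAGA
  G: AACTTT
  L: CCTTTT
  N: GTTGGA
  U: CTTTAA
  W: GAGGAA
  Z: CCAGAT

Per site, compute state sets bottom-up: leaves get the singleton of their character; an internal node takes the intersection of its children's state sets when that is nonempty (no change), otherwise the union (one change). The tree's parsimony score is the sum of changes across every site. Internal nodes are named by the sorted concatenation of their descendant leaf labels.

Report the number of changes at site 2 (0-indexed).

3

[col 0] WZ: children W:{G}, Z:{C} ∪→ {C,G}; cost 1
[col 0] CWZ: children C:{C}, WZ:{C,G} ∩→ {C}; cost 0
[col 0] CLWZ: children CWZ:{C}, L:{C} ∩→ {C}; cost 0
[col 0] GU: children G:{A}, U:{C} ∪→ {A,C}; cost 1
[col 0] GNU: children GU:{A,C}, N:{G} ∪→ {A,C,G}; cost 1
[col 0] CGLNUWZ: children CLWZ:{C}, GNU:{A,C,G} ∩→ {C}; cost 0
[col 1] WZ: children W:{A}, Z:{C} ∪→ {A,C}; cost 1
[col 1] CWZ: children C:{T}, WZ:{A,C} ∪→ {A,C,T}; cost 1
[col 1] CLWZ: children CWZ:{A,C,T}, L:{C} ∩→ {C}; cost 0
[col 1] GU: children G:{A}, U:{T} ∪→ {A,T}; cost 1
[col 1] GNU: children GU:{A,T}, N:{T} ∩→ {T}; cost 0
[col 1] CGLNUWZ: children CLWZ:{C}, GNU:{T} ∪→ {C,T}; cost 1
[col 2] WZ: children W:{G}, Z:{A} ∪→ {A,G}; cost 1
[col 2] CWZ: children C:{T}, WZ:{A,G} ∪→ {A,G,T}; cost 1
[col 2] CLWZ: children CWZ:{A,G,T}, L:{T} ∩→ {T}; cost 0
[col 2] GU: children G:{C}, U:{T} ∪→ {C,T}; cost 1
[col 2] GNU: children GU:{C,T}, N:{T} ∩→ {T}; cost 0
[col 2] CGLNUWZ: children CLWZ:{T}, GNU:{T} ∩→ {T}; cost 0
[col 3] WZ: children W:{G}, Z:{G} ∩→ {G}; cost 0
[col 3] CWZ: children C:{A}, WZ:{G} ∪→ {A,G}; cost 1
[col 3] CLWZ: children CWZ:{A,G}, L:{T} ∪→ {A,G,T}; cost 1
[col 3] GU: children G:{T}, U:{T} ∩→ {T}; cost 0
[col 3] GNU: children GU:{T}, N:{G} ∪→ {G,T}; cost 1
[col 3] CGLNUWZ: children CLWZ:{A,G,T}, GNU:{G,T} ∩→ {G,T}; cost 0
[col 4] WZ: children W:{A}, Z:{A} ∩→ {A}; cost 0
[col 4] CWZ: children C:{G}, WZ:{A} ∪→ {A,G}; cost 1
[col 4] CLWZ: children CWZ:{A,G}, L:{T} ∪→ {A,G,T}; cost 1
[col 4] GU: children G:{T}, U:{A} ∪→ {A,T}; cost 1
[col 4] GNU: children GU:{A,T}, N:{G} ∪→ {A,G,T}; cost 1
[col 4] CGLNUWZ: children CLWZ:{A,G,T}, GNU:{A,G,T} ∩→ {A,G,T}; cost 0
[col 5] WZ: children W:{A}, Z:{T} ∪→ {A,T}; cost 1
[col 5] CWZ: children C:{A}, WZ:{A,T} ∩→ {A}; cost 0
[col 5] CLWZ: children CWZ:{A}, L:{T} ∪→ {A,T}; cost 1
[col 5] GU: children G:{T}, U:{A} ∪→ {A,T}; cost 1
[col 5] GNU: children GU:{A,T}, N:{A} ∩→ {A}; cost 0
[col 5] CGLNUWZ: children CLWZ:{A,T}, GNU:{A} ∩→ {A}; cost 0
per-site changes: [3, 4, 3, 3, 4, 3]; total = 20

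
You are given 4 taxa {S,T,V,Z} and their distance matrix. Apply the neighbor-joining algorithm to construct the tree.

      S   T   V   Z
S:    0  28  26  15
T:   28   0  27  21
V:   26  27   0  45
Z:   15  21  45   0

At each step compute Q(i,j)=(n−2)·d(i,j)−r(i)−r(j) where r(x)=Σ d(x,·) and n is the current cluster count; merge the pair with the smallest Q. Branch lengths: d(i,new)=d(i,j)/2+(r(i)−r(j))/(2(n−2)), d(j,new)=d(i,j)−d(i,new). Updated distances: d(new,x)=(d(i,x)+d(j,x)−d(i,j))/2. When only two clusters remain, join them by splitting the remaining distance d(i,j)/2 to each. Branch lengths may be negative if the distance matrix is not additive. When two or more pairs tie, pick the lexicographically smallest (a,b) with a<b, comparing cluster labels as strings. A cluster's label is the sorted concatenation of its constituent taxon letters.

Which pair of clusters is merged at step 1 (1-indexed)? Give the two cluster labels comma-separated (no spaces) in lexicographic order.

step 1: merge (S,Z) at d=15, Q=-120; branch lengths S→9/2, Z→21/2; new cluster SZ
  updated: d(SZ,T)=17, d(SZ,V)=28
step 2: merge (SZ,T) at d=17, Q=-72; branch lengths SZ→9, T→8; new cluster STZ
  updated: d(STZ,V)=19
step 3: merge (STZ,V) at d=19; branch lengths STZ→19/2, V→19/2; new cluster STVZ
final tree: (((S:9/2,Z:21/2):9,T:8):19/2,V:19/2)
total length: 51

S,Z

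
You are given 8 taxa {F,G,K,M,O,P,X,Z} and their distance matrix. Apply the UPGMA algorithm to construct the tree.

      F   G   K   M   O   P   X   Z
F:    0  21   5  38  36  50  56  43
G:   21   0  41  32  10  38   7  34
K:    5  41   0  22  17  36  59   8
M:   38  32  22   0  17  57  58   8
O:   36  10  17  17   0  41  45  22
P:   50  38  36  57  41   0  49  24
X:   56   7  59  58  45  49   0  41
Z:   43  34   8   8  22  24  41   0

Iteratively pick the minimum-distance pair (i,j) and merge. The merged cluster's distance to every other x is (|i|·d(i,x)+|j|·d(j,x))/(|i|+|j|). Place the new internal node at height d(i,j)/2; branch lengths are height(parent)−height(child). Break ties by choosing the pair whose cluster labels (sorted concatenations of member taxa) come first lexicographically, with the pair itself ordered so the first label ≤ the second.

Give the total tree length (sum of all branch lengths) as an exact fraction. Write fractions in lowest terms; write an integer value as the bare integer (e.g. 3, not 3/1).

1. join F+K (d=5) ⇒ FK; edges |F|=5/2, |K|=5/2
  updated: d(FK,G)=31, d(FK,M)=30, d(FK,O)=53/2, d(FK,P)=43, d(FK,X)=115/2, d(FK,Z)=51/2
2. join G+X (d=7) ⇒ GX; edges |G|=7/2, |X|=7/2
  updated: d(FK,GX)=177/4, d(GX,M)=45, d(GX,O)=55/2, d(GX,P)=87/2, d(GX,Z)=75/2
3. join M+Z (d=8) ⇒ MZ; edges |M|=4, |Z|=4
  updated: d(FK,MZ)=111/4, d(GX,MZ)=165/4, d(MZ,O)=39/2, d(MZ,P)=81/2
4. join MZ+O (d=39/2) ⇒ MOZ; edges |MZ|=23/4, |O|=39/4
  updated: d(FK,MOZ)=82/3, d(GX,MOZ)=110/3, d(MOZ,P)=122/3
5. join FK+MOZ (d=82/3) ⇒ FKMOZ; edges |FK|=67/6, |MOZ|=47/12
  updated: d(FKMOZ,GX)=397/10, d(FKMOZ,P)=208/5
6. join FKMOZ+GX (d=397/10) ⇒ FGKMOXZ; edges |FKMOZ|=371/60, |GX|=327/20
  updated: d(FGKMOXZ,P)=295/7
7. join FGKMOXZ+P (d=295/7) ⇒ FGKMOPXZ; edges |FGKMOXZ|=171/140, |P|=295/14
final tree: ((((F:5/2,K:5/2):67/6,((M:4,Z:4):23/4,O:39/4):47/12):371/60,(G:7/2,X:7/2):327/20):171/140,P:295/14)
total length: 10018/105

10018/105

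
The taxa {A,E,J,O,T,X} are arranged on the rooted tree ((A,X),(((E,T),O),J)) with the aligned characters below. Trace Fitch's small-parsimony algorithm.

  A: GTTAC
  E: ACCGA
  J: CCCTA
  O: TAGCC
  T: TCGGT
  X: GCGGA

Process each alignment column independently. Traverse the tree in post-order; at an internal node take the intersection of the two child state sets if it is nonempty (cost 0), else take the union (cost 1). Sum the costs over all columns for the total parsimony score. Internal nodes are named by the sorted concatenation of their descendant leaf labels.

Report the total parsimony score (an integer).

14

[col 0] AX: children A:{G}, X:{G} ∩→ {G}; cost 0
[col 0] ET: children E:{A}, T:{T} ∪→ {A,T}; cost 1
[col 0] EOT: children ET:{A,T}, O:{T} ∩→ {T}; cost 0
[col 0] EJOT: children EOT:{T}, J:{C} ∪→ {C,T}; cost 1
[col 0] AEJOTX: children AX:{G}, EJOT:{C,T} ∪→ {C,G,T}; cost 1
[col 1] AX: children A:{T}, X:{C} ∪→ {C,T}; cost 1
[col 1] ET: children E:{C}, T:{C} ∩→ {C}; cost 0
[col 1] EOT: children ET:{C}, O:{A} ∪→ {A,C}; cost 1
[col 1] EJOT: children EOT:{A,C}, J:{C} ∩→ {C}; cost 0
[col 1] AEJOTX: children AX:{C,T}, EJOT:{C} ∩→ {C}; cost 0
[col 2] AX: children A:{T}, X:{G} ∪→ {G,T}; cost 1
[col 2] ET: children E:{C}, T:{G} ∪→ {C,G}; cost 1
[col 2] EOT: children ET:{C,G}, O:{G} ∩→ {G}; cost 0
[col 2] EJOT: children EOT:{G}, J:{C} ∪→ {C,G}; cost 1
[col 2] AEJOTX: children AX:{G,T}, EJOT:{C,G} ∩→ {G}; cost 0
[col 3] AX: children A:{A}, X:{G} ∪→ {A,G}; cost 1
[col 3] ET: children E:{G}, T:{G} ∩→ {G}; cost 0
[col 3] EOT: children ET:{G}, O:{C} ∪→ {C,G}; cost 1
[col 3] EJOT: children EOT:{C,G}, J:{T} ∪→ {C,G,T}; cost 1
[col 3] AEJOTX: children AX:{A,G}, EJOT:{C,G,T} ∩→ {G}; cost 0
[col 4] AX: children A:{C}, X:{A} ∪→ {A,C}; cost 1
[col 4] ET: children E:{A}, T:{T} ∪→ {A,T}; cost 1
[col 4] EOT: children ET:{A,T}, O:{C} ∪→ {A,C,T}; cost 1
[col 4] EJOT: children EOT:{A,C,T}, J:{A} ∩→ {A}; cost 0
[col 4] AEJOTX: children AX:{A,C}, EJOT:{A} ∩→ {A}; cost 0
per-site changes: [3, 2, 3, 3, 3]; total = 14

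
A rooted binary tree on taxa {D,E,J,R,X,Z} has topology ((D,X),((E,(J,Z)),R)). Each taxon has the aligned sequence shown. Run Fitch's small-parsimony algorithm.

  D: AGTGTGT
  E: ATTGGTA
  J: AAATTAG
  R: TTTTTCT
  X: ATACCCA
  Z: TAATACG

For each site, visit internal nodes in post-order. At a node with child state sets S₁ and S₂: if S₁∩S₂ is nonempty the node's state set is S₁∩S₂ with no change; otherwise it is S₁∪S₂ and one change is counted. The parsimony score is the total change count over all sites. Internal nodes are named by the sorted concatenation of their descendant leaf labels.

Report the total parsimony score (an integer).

DX@0: {A} ∩ {A} = {A} (intersection, +0)
JZ@0: {A} ∪ {T} = {A,T} (union, +1)
EJZ@0: {A} ∩ {A,T} = {A} (intersection, +0)
EJRZ@0: {A} ∪ {T} = {A,T} (union, +1)
DEJRXZ@0: {A} ∩ {A,T} = {A} (intersection, +0)
DX@1: {G} ∪ {T} = {G,T} (union, +1)
JZ@1: {A} ∩ {A} = {A} (intersection, +0)
EJZ@1: {T} ∪ {A} = {A,T} (union, +1)
EJRZ@1: {A,T} ∩ {T} = {T} (intersection, +0)
DEJRXZ@1: {G,T} ∩ {T} = {T} (intersection, +0)
DX@2: {T} ∪ {A} = {A,T} (union, +1)
JZ@2: {A} ∩ {A} = {A} (intersection, +0)
EJZ@2: {T} ∪ {A} = {A,T} (union, +1)
EJRZ@2: {A,T} ∩ {T} = {T} (intersection, +0)
DEJRXZ@2: {A,T} ∩ {T} = {T} (intersection, +0)
DX@3: {G} ∪ {C} = {C,G} (union, +1)
JZ@3: {T} ∩ {T} = {T} (intersection, +0)
EJZ@3: {G} ∪ {T} = {G,T} (union, +1)
EJRZ@3: {G,T} ∩ {T} = {T} (intersection, +0)
DEJRXZ@3: {C,G} ∪ {T} = {C,G,T} (union, +1)
DX@4: {T} ∪ {C} = {C,T} (union, +1)
JZ@4: {T} ∪ {A} = {A,T} (union, +1)
EJZ@4: {G} ∪ {A,T} = {A,G,T} (union, +1)
EJRZ@4: {A,G,T} ∩ {T} = {T} (intersection, +0)
DEJRXZ@4: {C,T} ∩ {T} = {T} (intersection, +0)
DX@5: {G} ∪ {C} = {C,G} (union, +1)
JZ@5: {A} ∪ {C} = {A,C} (union, +1)
EJZ@5: {T} ∪ {A,C} = {A,C,T} (union, +1)
EJRZ@5: {A,C,T} ∩ {C} = {C} (intersection, +0)
DEJRXZ@5: {C,G} ∩ {C} = {C} (intersection, +0)
DX@6: {T} ∪ {A} = {A,T} (union, +1)
JZ@6: {G} ∩ {G} = {G} (intersection, +0)
EJZ@6: {A} ∪ {G} = {A,G} (union, +1)
EJRZ@6: {A,G} ∪ {T} = {A,G,T} (union, +1)
DEJRXZ@6: {A,T} ∩ {A,G,T} = {A,T} (intersection, +0)
per-site changes: [2, 2, 2, 3, 3, 3, 3]; total = 18

18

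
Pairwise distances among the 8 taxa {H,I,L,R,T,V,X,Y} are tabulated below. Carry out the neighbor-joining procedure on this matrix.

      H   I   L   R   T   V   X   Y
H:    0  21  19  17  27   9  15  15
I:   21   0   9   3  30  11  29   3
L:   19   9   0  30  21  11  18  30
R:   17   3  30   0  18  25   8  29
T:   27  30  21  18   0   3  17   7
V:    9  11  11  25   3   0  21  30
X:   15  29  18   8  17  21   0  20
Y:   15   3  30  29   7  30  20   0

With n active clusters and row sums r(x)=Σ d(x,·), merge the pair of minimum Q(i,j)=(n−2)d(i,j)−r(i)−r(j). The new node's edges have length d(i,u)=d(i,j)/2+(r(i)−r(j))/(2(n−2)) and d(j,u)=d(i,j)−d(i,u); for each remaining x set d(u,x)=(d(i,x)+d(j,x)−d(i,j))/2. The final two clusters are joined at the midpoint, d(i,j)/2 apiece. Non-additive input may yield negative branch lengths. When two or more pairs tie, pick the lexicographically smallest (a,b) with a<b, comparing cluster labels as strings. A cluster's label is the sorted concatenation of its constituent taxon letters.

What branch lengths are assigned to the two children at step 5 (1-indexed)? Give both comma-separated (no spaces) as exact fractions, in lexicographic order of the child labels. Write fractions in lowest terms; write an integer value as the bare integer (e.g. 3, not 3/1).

209/32,175/32

step 1: merge (I,Y) at d=3, Q=-222; branch lengths I→-5/6, Y→23/6; new cluster IY
  updated: d(H,IY)=33/2, d(IY,L)=18, d(IY,R)=29/2, d(IY,T)=17, d(IY,V)=19, d(IY,X)=23
step 2: merge (T,V) at d=3, Q=-176; branch lengths T→3, V→0; new cluster TV
  updated: d(H,TV)=33/2, d(IY,TV)=33/2, d(L,TV)=29/2, d(R,TV)=20, d(TV,X)=35/2
step 3: merge (R,X) at d=8, Q=-139; branch lengths R→5, X→3; new cluster RX
  updated: d(H,RX)=12, d(IY,RX)=59/4, d(L,RX)=20, d(RX,TV)=59/4
step 4: merge (L,TV) at d=29/2, Q=-361/4; branch lengths L→211/24, TV→137/24; new cluster LTV
  updated: d(H,LTV)=21/2, d(IY,LTV)=10, d(LTV,RX)=81/8
step 5: merge (H,RX) at d=12, Q=-415/8; branch lengths H→209/32, RX→175/32; new cluster HRX
  updated: d(HRX,IY)=77/8, d(HRX,LTV)=69/16
step 6: merge (HRX,IY) at d=77/8, Q=-383/16; branch lengths HRX→63/32, IY→245/32; new cluster HIRXY
  updated: d(HIRXY,LTV)=75/32
step 7: merge (HIRXY,LTV) at d=75/32; branch lengths HIRXY→75/64, LTV→75/64; new cluster HILRTVXY
final tree: (((H:209/32,(R:5,X:3):175/32):63/32,(I:-5/6,Y:23/6):245/32):75/64,(L:211/24,(T:3,V:0):137/24):75/64)
total length: 1679/32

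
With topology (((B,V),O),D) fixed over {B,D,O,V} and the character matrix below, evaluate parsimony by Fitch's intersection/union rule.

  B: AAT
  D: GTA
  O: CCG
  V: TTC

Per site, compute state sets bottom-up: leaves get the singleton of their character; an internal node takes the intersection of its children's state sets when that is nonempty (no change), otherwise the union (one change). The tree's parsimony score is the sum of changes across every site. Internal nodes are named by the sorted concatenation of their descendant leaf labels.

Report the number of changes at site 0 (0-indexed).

site 0, node BV: B={A} ∪ V={T} → {A,T} (+1)
site 0, node BOV: BV={A,T} ∪ O={C} → {A,C,T} (+1)
site 0, node BDOV: BOV={A,C,T} ∪ D={G} → {A,C,G,T} (+1)
site 1, node BV: B={A} ∪ V={T} → {A,T} (+1)
site 1, node BOV: BV={A,T} ∪ O={C} → {A,C,T} (+1)
site 1, node BDOV: BOV={A,C,T} ∩ D={T} → {T} (+0)
site 2, node BV: B={T} ∪ V={C} → {C,T} (+1)
site 2, node BOV: BV={C,T} ∪ O={G} → {C,G,T} (+1)
site 2, node BDOV: BOV={C,G,T} ∪ D={A} → {A,C,G,T} (+1)
per-site changes: [3, 2, 3]; total = 8

3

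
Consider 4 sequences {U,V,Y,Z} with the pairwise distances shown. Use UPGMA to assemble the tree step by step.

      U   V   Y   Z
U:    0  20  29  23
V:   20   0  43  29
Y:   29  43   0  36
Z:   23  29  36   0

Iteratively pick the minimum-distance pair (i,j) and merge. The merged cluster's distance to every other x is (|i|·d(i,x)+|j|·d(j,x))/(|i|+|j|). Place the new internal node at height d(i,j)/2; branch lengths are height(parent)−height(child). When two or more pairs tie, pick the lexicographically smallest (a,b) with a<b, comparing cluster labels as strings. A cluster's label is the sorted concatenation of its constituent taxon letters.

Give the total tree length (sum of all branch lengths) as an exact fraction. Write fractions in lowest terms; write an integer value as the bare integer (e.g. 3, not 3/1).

59

1. join U+V (d=20) ⇒ UV; edges |U|=10, |V|=10
  updated: d(UV,Y)=36, d(UV,Z)=26
2. join UV+Z (d=26) ⇒ UVZ; edges |UV|=3, |Z|=13
  updated: d(UVZ,Y)=36
3. join UVZ+Y (d=36) ⇒ UVYZ; edges |UVZ|=5, |Y|=18
final tree: (((U:10,V:10):3,Z:13):5,Y:18)
total length: 59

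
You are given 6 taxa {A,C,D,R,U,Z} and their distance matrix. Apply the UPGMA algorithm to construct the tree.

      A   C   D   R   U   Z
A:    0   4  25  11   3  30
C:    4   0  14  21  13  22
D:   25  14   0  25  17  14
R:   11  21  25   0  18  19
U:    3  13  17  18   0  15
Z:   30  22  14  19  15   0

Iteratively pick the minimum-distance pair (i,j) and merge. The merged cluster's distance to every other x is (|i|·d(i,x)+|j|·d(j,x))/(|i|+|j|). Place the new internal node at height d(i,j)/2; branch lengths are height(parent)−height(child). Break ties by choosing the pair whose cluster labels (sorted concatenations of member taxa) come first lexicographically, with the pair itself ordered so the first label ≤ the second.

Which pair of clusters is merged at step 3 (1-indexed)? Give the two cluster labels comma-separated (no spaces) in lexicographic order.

D,Z

step 1: merge (A,U) at d=3; branch lengths A→3/2, U→3/2; new cluster AU
  updated: d(AU,C)=17/2, d(AU,D)=21, d(AU,R)=29/2, d(AU,Z)=45/2
step 2: merge (AU,C) at d=17/2; branch lengths AU→11/4, C→17/4; new cluster ACU
  updated: d(ACU,D)=56/3, d(ACU,R)=50/3, d(ACU,Z)=67/3
step 3: merge (D,Z) at d=14; branch lengths D→7, Z→7; new cluster DZ
  updated: d(ACU,DZ)=41/2, d(DZ,R)=22
step 4: merge (ACU,R) at d=50/3; branch lengths ACU→49/12, R→25/3; new cluster ACRU
  updated: d(ACRU,DZ)=167/8
step 5: merge (ACRU,DZ) at d=167/8; branch lengths ACRU→101/48, DZ→55/16; new cluster ACDRUZ
final tree: ((((A:3/2,U:3/2):11/4,C:17/4):49/12,R:25/3):101/48,(D:7,Z:7):55/16)
total length: 1007/24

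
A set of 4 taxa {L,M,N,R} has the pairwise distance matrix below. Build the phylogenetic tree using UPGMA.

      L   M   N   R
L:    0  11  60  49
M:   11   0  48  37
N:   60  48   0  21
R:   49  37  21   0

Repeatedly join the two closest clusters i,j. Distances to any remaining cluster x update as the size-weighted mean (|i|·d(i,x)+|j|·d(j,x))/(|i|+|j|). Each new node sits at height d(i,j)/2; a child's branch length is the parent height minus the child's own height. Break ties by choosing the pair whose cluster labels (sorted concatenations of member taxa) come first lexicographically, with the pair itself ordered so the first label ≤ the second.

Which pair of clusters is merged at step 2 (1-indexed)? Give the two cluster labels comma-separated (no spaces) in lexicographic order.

1. join L+M (d=11) ⇒ LM; edges |L|=11/2, |M|=11/2
  updated: d(LM,N)=54, d(LM,R)=43
2. join N+R (d=21) ⇒ NR; edges |N|=21/2, |R|=21/2
  updated: d(LM,NR)=97/2
3. join LM+NR (d=97/2) ⇒ LMNR; edges |LM|=75/4, |NR|=55/4
final tree: ((L:11/2,M:11/2):75/4,(N:21/2,R:21/2):55/4)
total length: 129/2

N,R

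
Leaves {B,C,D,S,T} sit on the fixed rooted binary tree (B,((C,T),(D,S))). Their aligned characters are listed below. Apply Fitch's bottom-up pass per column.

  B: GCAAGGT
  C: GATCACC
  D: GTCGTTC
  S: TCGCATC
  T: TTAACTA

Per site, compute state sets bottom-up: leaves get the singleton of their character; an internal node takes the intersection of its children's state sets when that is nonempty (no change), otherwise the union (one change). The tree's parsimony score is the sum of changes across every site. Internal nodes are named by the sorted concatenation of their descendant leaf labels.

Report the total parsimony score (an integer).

[col 0] CT: children C:{G}, T:{T} ∪→ {G,T}; cost 1
[col 0] DS: children D:{G}, S:{T} ∪→ {G,T}; cost 1
[col 0] CDST: children CT:{G,T}, DS:{G,T} ∩→ {G,T}; cost 0
[col 0] BCDST: children B:{G}, CDST:{G,T} ∩→ {G}; cost 0
[col 1] CT: children C:{A}, T:{T} ∪→ {A,T}; cost 1
[col 1] DS: children D:{T}, S:{C} ∪→ {C,T}; cost 1
[col 1] CDST: children CT:{A,T}, DS:{C,T} ∩→ {T}; cost 0
[col 1] BCDST: children B:{C}, CDST:{T} ∪→ {C,T}; cost 1
[col 2] CT: children C:{T}, T:{A} ∪→ {A,T}; cost 1
[col 2] DS: children D:{C}, S:{G} ∪→ {C,G}; cost 1
[col 2] CDST: children CT:{A,T}, DS:{C,G} ∪→ {A,C,G,T}; cost 1
[col 2] BCDST: children B:{A}, CDST:{A,C,G,T} ∩→ {A}; cost 0
[col 3] CT: children C:{C}, T:{A} ∪→ {A,C}; cost 1
[col 3] DS: children D:{G}, S:{C} ∪→ {C,G}; cost 1
[col 3] CDST: children CT:{A,C}, DS:{C,G} ∩→ {C}; cost 0
[col 3] BCDST: children B:{A}, CDST:{C} ∪→ {A,C}; cost 1
[col 4] CT: children C:{A}, T:{C} ∪→ {A,C}; cost 1
[col 4] DS: children D:{T}, S:{A} ∪→ {A,T}; cost 1
[col 4] CDST: children CT:{A,C}, DS:{A,T} ∩→ {A}; cost 0
[col 4] BCDST: children B:{G}, CDST:{A} ∪→ {A,G}; cost 1
[col 5] CT: children C:{C}, T:{T} ∪→ {C,T}; cost 1
[col 5] DS: children D:{T}, S:{T} ∩→ {T}; cost 0
[col 5] CDST: children CT:{C,T}, DS:{T} ∩→ {T}; cost 0
[col 5] BCDST: children B:{G}, CDST:{T} ∪→ {G,T}; cost 1
[col 6] CT: children C:{C}, T:{A} ∪→ {A,C}; cost 1
[col 6] DS: children D:{C}, S:{C} ∩→ {C}; cost 0
[col 6] CDST: children CT:{A,C}, DS:{C} ∩→ {C}; cost 0
[col 6] BCDST: children B:{T}, CDST:{C} ∪→ {C,T}; cost 1
per-site changes: [2, 3, 3, 3, 3, 2, 2]; total = 18

18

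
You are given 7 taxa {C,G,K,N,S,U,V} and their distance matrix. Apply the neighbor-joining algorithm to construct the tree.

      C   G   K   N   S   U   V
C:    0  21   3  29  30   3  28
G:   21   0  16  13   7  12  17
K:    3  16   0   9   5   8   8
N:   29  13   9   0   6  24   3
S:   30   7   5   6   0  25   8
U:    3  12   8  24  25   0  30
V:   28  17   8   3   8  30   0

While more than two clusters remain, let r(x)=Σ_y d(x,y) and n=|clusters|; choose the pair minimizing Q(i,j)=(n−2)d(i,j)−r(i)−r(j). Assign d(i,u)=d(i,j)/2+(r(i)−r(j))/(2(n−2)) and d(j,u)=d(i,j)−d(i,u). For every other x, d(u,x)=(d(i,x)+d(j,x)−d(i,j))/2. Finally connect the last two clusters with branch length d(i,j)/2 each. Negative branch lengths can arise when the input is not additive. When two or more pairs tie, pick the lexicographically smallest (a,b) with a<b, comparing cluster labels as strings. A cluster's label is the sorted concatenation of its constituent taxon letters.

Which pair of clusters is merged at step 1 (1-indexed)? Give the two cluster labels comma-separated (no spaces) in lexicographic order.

C,U

1. join C+U (d=3, Q=-201) ⇒ CU; edges |C|=27/10, |U|=3/10
  updated: d(CU,G)=15, d(CU,K)=4, d(CU,N)=25, d(CU,S)=26, d(CU,V)=55/2
2. join CU+K (d=4, Q=-247/2) ⇒ CKU; edges |CU|=143/16, |K|=-79/16
  updated: d(CKU,G)=27/2, d(CKU,N)=15, d(CKU,S)=27/2, d(CKU,V)=63/4
3. join N+V (d=3, Q=-287/4) ⇒ NV; edges |N|=3/8, |V|=21/8
  updated: d(CKU,NV)=111/8, d(G,NV)=27/2, d(NV,S)=11/2
4. join CKU+G (d=27/2, Q=-383/8) ⇒ CGKU; edges |CKU|=271/32, |G|=161/32
  updated: d(CGKU,NV)=111/16, d(CGKU,S)=7/2
5. join CGKU+NV (d=111/16, Q=-255/16) ⇒ CGKNUV; edges |CGKU|=79/32, |NV|=143/32
  updated: d(CGKNUV,S)=33/32
6. join CGKNUV+S (d=33/32) ⇒ CGKNSUV; edges |CGKNUV|=33/64, |S|=33/64
final tree: (((((C:27/10,U:3/10):143/16,K:-79/16):271/32,G:161/32):79/32,(N:3/8,V:21/8):143/32):33/64,S:33/64)
total length: 1007/32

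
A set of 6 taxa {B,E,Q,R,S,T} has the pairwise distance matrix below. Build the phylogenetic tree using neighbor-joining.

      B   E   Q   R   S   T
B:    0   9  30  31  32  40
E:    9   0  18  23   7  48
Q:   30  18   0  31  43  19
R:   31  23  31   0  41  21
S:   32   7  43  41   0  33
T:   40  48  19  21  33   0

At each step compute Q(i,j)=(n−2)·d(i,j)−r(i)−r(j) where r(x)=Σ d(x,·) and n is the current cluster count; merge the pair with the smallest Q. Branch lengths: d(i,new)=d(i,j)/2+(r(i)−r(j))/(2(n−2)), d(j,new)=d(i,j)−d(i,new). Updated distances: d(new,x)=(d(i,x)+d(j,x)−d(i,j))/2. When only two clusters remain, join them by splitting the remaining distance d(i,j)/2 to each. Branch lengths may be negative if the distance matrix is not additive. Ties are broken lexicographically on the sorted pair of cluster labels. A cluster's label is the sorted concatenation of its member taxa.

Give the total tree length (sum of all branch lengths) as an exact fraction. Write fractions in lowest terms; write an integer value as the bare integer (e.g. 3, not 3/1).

557/8

1. join E+S (d=7, Q=-233) ⇒ ES; edges |E|=-23/8, |S|=79/8
  updated: d(B,ES)=17, d(ES,Q)=27, d(ES,R)=57/2, d(ES,T)=37
2. join B+ES (d=17, Q=-353/2) ⇒ BES; edges |B|=119/12, |ES|=85/12
  updated: d(BES,Q)=20, d(BES,R)=85/4, d(BES,T)=30
3. join BES+R (d=85/4, Q=-102) ⇒ BERS; edges |BES|=81/8, |R|=89/8
  updated: d(BERS,Q)=119/8, d(BERS,T)=119/8
4. join BERS+Q (d=119/8, Q=-195/4) ⇒ BEQRS; edges |BERS|=43/8, |Q|=19/2
  updated: d(BEQRS,T)=19/2
5. join BEQRS+T (d=19/2) ⇒ BEQRST; edges |BEQRS|=19/4, |T|=19/4
final tree: ((((B:119/12,(E:-23/8,S:79/8):85/12):81/8,R:89/8):43/8,Q:19/2):19/4,T:19/4)
total length: 557/8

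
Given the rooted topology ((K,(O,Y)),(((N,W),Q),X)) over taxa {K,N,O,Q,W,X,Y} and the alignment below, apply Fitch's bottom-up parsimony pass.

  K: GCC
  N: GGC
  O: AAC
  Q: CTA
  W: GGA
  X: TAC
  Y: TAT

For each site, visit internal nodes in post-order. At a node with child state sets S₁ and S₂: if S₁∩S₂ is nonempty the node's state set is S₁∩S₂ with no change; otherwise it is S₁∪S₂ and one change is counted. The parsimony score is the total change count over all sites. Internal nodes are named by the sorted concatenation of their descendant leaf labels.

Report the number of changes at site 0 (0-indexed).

OY@0: {A} ∪ {T} = {A,T} (union, +1)
KOY@0: {G} ∪ {A,T} = {A,G,T} (union, +1)
NW@0: {G} ∩ {G} = {G} (intersection, +0)
NQW@0: {G} ∪ {C} = {C,G} (union, +1)
NQWX@0: {C,G} ∪ {T} = {C,G,T} (union, +1)
KNOQWXY@0: {A,G,T} ∩ {C,G,T} = {G,T} (intersection, +0)
OY@1: {A} ∩ {A} = {A} (intersection, +0)
KOY@1: {C} ∪ {A} = {A,C} (union, +1)
NW@1: {G} ∩ {G} = {G} (intersection, +0)
NQW@1: {G} ∪ {T} = {G,T} (union, +1)
NQWX@1: {G,T} ∪ {A} = {A,G,T} (union, +1)
KNOQWXY@1: {A,C} ∩ {A,G,T} = {A} (intersection, +0)
OY@2: {C} ∪ {T} = {C,T} (union, +1)
KOY@2: {C} ∩ {C,T} = {C} (intersection, +0)
NW@2: {C} ∪ {A} = {A,C} (union, +1)
NQW@2: {A,C} ∩ {A} = {A} (intersection, +0)
NQWX@2: {A} ∪ {C} = {A,C} (union, +1)
KNOQWXY@2: {C} ∩ {A,C} = {C} (intersection, +0)
per-site changes: [4, 3, 3]; total = 10

4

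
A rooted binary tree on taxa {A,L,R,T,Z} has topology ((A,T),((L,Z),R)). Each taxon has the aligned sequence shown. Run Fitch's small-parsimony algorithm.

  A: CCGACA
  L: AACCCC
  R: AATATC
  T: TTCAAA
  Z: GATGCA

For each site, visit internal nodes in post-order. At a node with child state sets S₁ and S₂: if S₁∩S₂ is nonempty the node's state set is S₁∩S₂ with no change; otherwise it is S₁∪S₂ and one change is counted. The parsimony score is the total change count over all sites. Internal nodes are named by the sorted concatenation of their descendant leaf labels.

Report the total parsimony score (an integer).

AT@0: {C} ∪ {T} = {C,T} (union, +1)
LZ@0: {A} ∪ {G} = {A,G} (union, +1)
LRZ@0: {A,G} ∩ {A} = {A} (intersection, +0)
ALRTZ@0: {C,T} ∪ {A} = {A,C,T} (union, +1)
AT@1: {C} ∪ {T} = {C,T} (union, +1)
LZ@1: {A} ∩ {A} = {A} (intersection, +0)
LRZ@1: {A} ∩ {A} = {A} (intersection, +0)
ALRTZ@1: {C,T} ∪ {A} = {A,C,T} (union, +1)
AT@2: {G} ∪ {C} = {C,G} (union, +1)
LZ@2: {C} ∪ {T} = {C,T} (union, +1)
LRZ@2: {C,T} ∩ {T} = {T} (intersection, +0)
ALRTZ@2: {C,G} ∪ {T} = {C,G,T} (union, +1)
AT@3: {A} ∩ {A} = {A} (intersection, +0)
LZ@3: {C} ∪ {G} = {C,G} (union, +1)
LRZ@3: {C,G} ∪ {A} = {A,C,G} (union, +1)
ALRTZ@3: {A} ∩ {A,C,G} = {A} (intersection, +0)
AT@4: {C} ∪ {A} = {A,C} (union, +1)
LZ@4: {C} ∩ {C} = {C} (intersection, +0)
LRZ@4: {C} ∪ {T} = {C,T} (union, +1)
ALRTZ@4: {A,C} ∩ {C,T} = {C} (intersection, +0)
AT@5: {A} ∩ {A} = {A} (intersection, +0)
LZ@5: {C} ∪ {A} = {A,C} (union, +1)
LRZ@5: {A,C} ∩ {C} = {C} (intersection, +0)
ALRTZ@5: {A} ∪ {C} = {A,C} (union, +1)
per-site changes: [3, 2, 3, 2, 2, 2]; total = 14

14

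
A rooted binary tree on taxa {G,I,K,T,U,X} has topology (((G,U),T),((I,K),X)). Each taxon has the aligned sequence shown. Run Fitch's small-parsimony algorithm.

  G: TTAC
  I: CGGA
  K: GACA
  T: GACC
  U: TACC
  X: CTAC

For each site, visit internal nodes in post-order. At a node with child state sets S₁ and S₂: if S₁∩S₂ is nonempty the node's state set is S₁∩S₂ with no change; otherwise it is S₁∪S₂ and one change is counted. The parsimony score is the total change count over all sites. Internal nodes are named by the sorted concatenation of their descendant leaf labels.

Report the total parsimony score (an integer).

GU@0: {T} ∩ {T} = {T} (intersection, +0)
GTU@0: {T} ∪ {G} = {G,T} (union, +1)
IK@0: {C} ∪ {G} = {C,G} (union, +1)
IKX@0: {C,G} ∩ {C} = {C} (intersection, +0)
GIKTUX@0: {G,T} ∪ {C} = {C,G,T} (union, +1)
GU@1: {T} ∪ {A} = {A,T} (union, +1)
GTU@1: {A,T} ∩ {A} = {A} (intersection, +0)
IK@1: {G} ∪ {A} = {A,G} (union, +1)
IKX@1: {A,G} ∪ {T} = {A,G,T} (union, +1)
GIKTUX@1: {A} ∩ {A,G,T} = {A} (intersection, +0)
GU@2: {A} ∪ {C} = {A,C} (union, +1)
GTU@2: {A,C} ∩ {C} = {C} (intersection, +0)
IK@2: {G} ∪ {C} = {C,G} (union, +1)
IKX@2: {C,G} ∪ {A} = {A,C,G} (union, +1)
GIKTUX@2: {C} ∩ {A,C,G} = {C} (intersection, +0)
GU@3: {C} ∩ {C} = {C} (intersection, +0)
GTU@3: {C} ∩ {C} = {C} (intersection, +0)
IK@3: {A} ∩ {A} = {A} (intersection, +0)
IKX@3: {A} ∪ {C} = {A,C} (union, +1)
GIKTUX@3: {C} ∩ {A,C} = {C} (intersection, +0)
per-site changes: [3, 3, 3, 1]; total = 10

10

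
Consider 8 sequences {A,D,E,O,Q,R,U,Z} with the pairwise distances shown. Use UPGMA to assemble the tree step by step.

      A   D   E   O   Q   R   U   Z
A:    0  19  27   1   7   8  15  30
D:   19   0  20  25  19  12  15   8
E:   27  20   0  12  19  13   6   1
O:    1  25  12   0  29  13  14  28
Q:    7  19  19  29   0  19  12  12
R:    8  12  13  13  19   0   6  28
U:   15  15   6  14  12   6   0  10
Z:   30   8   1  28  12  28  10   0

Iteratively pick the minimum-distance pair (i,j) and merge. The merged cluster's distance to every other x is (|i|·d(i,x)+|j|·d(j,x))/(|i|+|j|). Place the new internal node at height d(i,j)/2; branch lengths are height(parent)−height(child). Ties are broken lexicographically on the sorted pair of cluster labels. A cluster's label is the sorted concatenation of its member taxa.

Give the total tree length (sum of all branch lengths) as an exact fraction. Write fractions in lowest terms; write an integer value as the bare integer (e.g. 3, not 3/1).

1. join A+O (d=1) ⇒ AO; edges |A|=1/2, |O|=1/2
  updated: d(AO,D)=22, d(AO,E)=39/2, d(AO,Q)=18, d(AO,R)=21/2, d(AO,U)=29/2, d(AO,Z)=29
2. join E+Z (d=1) ⇒ EZ; edges |E|=1/2, |Z|=1/2
  updated: d(AO,EZ)=97/4, d(D,EZ)=14, d(EZ,Q)=31/2, d(EZ,R)=41/2, d(EZ,U)=8
3. join R+U (d=6) ⇒ RU; edges |R|=3, |U|=3
  updated: d(AO,RU)=25/2, d(D,RU)=27/2, d(EZ,RU)=57/4, d(Q,RU)=31/2
4. join AO+RU (d=25/2) ⇒ AORU; edges |AO|=23/4, |RU|=13/4
  updated: d(AORU,D)=71/4, d(AORU,EZ)=77/4, d(AORU,Q)=67/4
5. join D+EZ (d=14) ⇒ DEZ; edges |D|=7, |EZ|=13/2
  updated: d(AORU,DEZ)=75/4, d(DEZ,Q)=50/3
6. join DEZ+Q (d=50/3) ⇒ DEQZ; edges |DEZ|=4/3, |Q|=25/3
  updated: d(AORU,DEQZ)=73/4
7. join AORU+DEQZ (d=73/4) ⇒ ADEOQRUZ; edges |AORU|=23/8, |DEQZ|=19/24
final tree: (((A:1/2,O:1/2):23/4,(R:3,U:3):13/4):23/8,((D:7,(E:1/2,Z:1/2):13/2):4/3,Q:25/3):19/24)
total length: 263/6

263/6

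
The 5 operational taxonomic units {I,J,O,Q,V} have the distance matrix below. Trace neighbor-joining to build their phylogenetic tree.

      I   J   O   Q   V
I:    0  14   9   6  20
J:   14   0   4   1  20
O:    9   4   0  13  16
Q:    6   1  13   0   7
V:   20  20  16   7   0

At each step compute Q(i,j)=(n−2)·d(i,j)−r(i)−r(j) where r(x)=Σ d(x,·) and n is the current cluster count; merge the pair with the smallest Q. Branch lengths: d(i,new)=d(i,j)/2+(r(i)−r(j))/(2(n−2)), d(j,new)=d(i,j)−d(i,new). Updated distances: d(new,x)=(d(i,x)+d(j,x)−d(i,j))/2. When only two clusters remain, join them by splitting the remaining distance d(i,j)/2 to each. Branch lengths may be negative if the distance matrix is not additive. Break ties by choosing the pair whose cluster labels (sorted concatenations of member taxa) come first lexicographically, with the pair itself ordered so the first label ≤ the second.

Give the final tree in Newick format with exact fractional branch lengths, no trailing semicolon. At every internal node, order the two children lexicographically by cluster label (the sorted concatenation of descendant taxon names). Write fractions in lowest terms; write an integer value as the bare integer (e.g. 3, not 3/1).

(((I:6,(J:3/2,O:5/2):7/2):7/2,Q:-11/4):39/8,V:39/8)

1. join J+O (d=4, Q=-69) ⇒ JO; edges |J|=3/2, |O|=5/2
  updated: d(I,JO)=19/2, d(JO,Q)=5, d(JO,V)=16
2. join I+JO (d=19/2, Q=-47) ⇒ IJO; edges |I|=6, |JO|=7/2
  updated: d(IJO,Q)=3/4, d(IJO,V)=53/4
3. join IJO+Q (d=3/4, Q=-21) ⇒ IJOQ; edges |IJO|=7/2, |Q|=-11/4
  updated: d(IJOQ,V)=39/4
4. join IJOQ+V (d=39/4) ⇒ IJOQV; edges |IJOQ|=39/8, |V|=39/8
final tree: (((I:6,(J:3/2,O:5/2):7/2):7/2,Q:-11/4):39/8,V:39/8)
total length: 24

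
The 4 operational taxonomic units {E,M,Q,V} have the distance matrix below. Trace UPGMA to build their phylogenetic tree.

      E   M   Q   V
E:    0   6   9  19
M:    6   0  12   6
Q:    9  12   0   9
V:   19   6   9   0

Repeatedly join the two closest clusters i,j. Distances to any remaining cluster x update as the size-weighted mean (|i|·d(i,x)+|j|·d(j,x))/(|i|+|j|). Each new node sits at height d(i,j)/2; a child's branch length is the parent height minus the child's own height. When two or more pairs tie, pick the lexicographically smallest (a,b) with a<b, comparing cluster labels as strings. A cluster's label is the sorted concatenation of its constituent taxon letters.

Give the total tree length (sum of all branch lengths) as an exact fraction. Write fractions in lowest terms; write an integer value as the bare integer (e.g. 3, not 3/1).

19

iteration 1: select E,M (d=6); attach at lengths (3, 3); label the merged cluster EM
  updated: d(EM,Q)=21/2, d(EM,V)=25/2
iteration 2: select Q,V (d=9); attach at lengths (9/2, 9/2); label the merged cluster QV
  updated: d(EM,QV)=23/2
iteration 3: select EM,QV (d=23/2); attach at lengths (11/4, 5/4); label the merged cluster EMQV
final tree: ((E:3,M:3):11/4,(Q:9/2,V:9/2):5/4)
total length: 19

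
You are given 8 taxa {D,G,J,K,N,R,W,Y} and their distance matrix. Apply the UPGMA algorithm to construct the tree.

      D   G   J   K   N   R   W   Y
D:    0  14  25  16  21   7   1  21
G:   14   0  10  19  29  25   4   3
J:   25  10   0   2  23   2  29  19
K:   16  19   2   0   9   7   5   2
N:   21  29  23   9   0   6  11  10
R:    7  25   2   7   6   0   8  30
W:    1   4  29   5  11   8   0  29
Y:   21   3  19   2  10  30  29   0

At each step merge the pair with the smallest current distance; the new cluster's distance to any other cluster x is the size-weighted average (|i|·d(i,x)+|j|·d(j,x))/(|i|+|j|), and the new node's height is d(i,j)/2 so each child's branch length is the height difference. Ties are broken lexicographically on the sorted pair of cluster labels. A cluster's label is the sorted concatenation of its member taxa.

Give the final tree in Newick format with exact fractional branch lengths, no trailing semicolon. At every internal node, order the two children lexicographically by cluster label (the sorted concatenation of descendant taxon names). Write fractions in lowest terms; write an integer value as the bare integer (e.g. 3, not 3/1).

step 1: merge (D,W) at d=1; branch lengths D→1/2, W→1/2; new cluster DW
  updated: d(DW,G)=9, d(DW,J)=27, d(DW,K)=21/2, d(DW,N)=16, d(DW,R)=15/2, d(DW,Y)=25
step 2: merge (J,K) at d=2; branch lengths J→1, K→1; new cluster JK
  updated: d(DW,JK)=75/4, d(G,JK)=29/2, d(JK,N)=16, d(JK,R)=9/2, d(JK,Y)=21/2
step 3: merge (G,Y) at d=3; branch lengths G→3/2, Y→3/2; new cluster GY
  updated: d(DW,GY)=17, d(GY,JK)=25/2, d(GY,N)=39/2, d(GY,R)=55/2
step 4: merge (JK,R) at d=9/2; branch lengths JK→5/4, R→9/4; new cluster JKR
  updated: d(DW,JKR)=15, d(GY,JKR)=35/2, d(JKR,N)=38/3
step 5: merge (JKR,N) at d=38/3; branch lengths JKR→49/12, N→19/3; new cluster JKNR
  updated: d(DW,JKNR)=61/4, d(GY,JKNR)=18
step 6: merge (DW,JKNR) at d=61/4; branch lengths DW→57/8, JKNR→31/24; new cluster DJKNRW
  updated: d(DJKNRW,GY)=53/3
step 7: merge (DJKNRW,GY) at d=53/3; branch lengths DJKNRW→29/24, GY→22/3; new cluster DGJKNRWY
final tree: (((D:1/2,W:1/2):57/8,(((J:1,K:1):5/4,R:9/4):49/12,N:19/3):31/24):29/24,(G:3/2,Y:3/2):22/3)
total length: 295/8

(((D:1/2,W:1/2):57/8,(((J:1,K:1):5/4,R:9/4):49/12,N:19/3):31/24):29/24,(G:3/2,Y:3/2):22/3)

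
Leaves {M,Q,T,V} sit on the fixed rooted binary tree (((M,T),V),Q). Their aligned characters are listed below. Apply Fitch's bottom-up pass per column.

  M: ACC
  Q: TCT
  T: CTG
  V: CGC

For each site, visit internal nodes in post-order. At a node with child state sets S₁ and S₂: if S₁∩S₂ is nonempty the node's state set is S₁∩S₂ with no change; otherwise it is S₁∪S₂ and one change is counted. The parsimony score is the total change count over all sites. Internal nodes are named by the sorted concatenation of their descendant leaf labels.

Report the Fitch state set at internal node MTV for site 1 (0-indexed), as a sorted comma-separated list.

C,G,T

[col 0] MT: children M:{A}, T:{C} ∪→ {A,C}; cost 1
[col 0] MTV: children MT:{A,C}, V:{C} ∩→ {C}; cost 0
[col 0] MQTV: children MTV:{C}, Q:{T} ∪→ {C,T}; cost 1
[col 1] MT: children M:{C}, T:{T} ∪→ {C,T}; cost 1
[col 1] MTV: children MT:{C,T}, V:{G} ∪→ {C,G,T}; cost 1
[col 1] MQTV: children MTV:{C,G,T}, Q:{C} ∩→ {C}; cost 0
[col 2] MT: children M:{C}, T:{G} ∪→ {C,G}; cost 1
[col 2] MTV: children MT:{C,G}, V:{C} ∩→ {C}; cost 0
[col 2] MQTV: children MTV:{C}, Q:{T} ∪→ {C,T}; cost 1
per-site changes: [2, 2, 2]; total = 6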